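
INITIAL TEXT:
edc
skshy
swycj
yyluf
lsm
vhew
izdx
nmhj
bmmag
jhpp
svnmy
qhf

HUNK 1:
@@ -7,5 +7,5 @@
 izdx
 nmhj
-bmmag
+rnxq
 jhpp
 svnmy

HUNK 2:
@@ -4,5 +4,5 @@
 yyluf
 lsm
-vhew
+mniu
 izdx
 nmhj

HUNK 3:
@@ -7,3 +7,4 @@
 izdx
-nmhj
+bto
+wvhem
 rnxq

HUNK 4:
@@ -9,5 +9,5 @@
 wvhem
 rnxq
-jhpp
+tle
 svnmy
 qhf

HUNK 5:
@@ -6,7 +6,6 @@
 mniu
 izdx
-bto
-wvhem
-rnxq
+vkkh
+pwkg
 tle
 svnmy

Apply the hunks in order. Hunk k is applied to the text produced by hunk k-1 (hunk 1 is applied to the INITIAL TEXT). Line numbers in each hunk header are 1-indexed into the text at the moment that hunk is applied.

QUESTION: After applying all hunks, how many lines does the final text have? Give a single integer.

Hunk 1: at line 7 remove [bmmag] add [rnxq] -> 12 lines: edc skshy swycj yyluf lsm vhew izdx nmhj rnxq jhpp svnmy qhf
Hunk 2: at line 4 remove [vhew] add [mniu] -> 12 lines: edc skshy swycj yyluf lsm mniu izdx nmhj rnxq jhpp svnmy qhf
Hunk 3: at line 7 remove [nmhj] add [bto,wvhem] -> 13 lines: edc skshy swycj yyluf lsm mniu izdx bto wvhem rnxq jhpp svnmy qhf
Hunk 4: at line 9 remove [jhpp] add [tle] -> 13 lines: edc skshy swycj yyluf lsm mniu izdx bto wvhem rnxq tle svnmy qhf
Hunk 5: at line 6 remove [bto,wvhem,rnxq] add [vkkh,pwkg] -> 12 lines: edc skshy swycj yyluf lsm mniu izdx vkkh pwkg tle svnmy qhf
Final line count: 12

Answer: 12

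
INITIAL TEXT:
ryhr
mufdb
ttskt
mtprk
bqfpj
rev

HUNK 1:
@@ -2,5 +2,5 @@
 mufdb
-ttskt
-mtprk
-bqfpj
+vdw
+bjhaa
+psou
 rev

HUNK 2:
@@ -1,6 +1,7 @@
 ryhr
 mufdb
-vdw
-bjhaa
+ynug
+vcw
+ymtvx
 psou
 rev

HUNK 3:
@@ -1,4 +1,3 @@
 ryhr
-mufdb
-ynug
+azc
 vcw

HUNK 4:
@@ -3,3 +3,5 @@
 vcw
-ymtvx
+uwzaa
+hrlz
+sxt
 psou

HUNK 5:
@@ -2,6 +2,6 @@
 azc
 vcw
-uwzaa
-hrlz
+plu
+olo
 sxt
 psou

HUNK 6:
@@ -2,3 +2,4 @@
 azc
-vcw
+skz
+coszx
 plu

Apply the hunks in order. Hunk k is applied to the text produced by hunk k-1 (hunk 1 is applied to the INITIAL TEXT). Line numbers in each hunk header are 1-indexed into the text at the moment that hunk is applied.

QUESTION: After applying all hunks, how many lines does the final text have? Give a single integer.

Answer: 9

Derivation:
Hunk 1: at line 2 remove [ttskt,mtprk,bqfpj] add [vdw,bjhaa,psou] -> 6 lines: ryhr mufdb vdw bjhaa psou rev
Hunk 2: at line 1 remove [vdw,bjhaa] add [ynug,vcw,ymtvx] -> 7 lines: ryhr mufdb ynug vcw ymtvx psou rev
Hunk 3: at line 1 remove [mufdb,ynug] add [azc] -> 6 lines: ryhr azc vcw ymtvx psou rev
Hunk 4: at line 3 remove [ymtvx] add [uwzaa,hrlz,sxt] -> 8 lines: ryhr azc vcw uwzaa hrlz sxt psou rev
Hunk 5: at line 2 remove [uwzaa,hrlz] add [plu,olo] -> 8 lines: ryhr azc vcw plu olo sxt psou rev
Hunk 6: at line 2 remove [vcw] add [skz,coszx] -> 9 lines: ryhr azc skz coszx plu olo sxt psou rev
Final line count: 9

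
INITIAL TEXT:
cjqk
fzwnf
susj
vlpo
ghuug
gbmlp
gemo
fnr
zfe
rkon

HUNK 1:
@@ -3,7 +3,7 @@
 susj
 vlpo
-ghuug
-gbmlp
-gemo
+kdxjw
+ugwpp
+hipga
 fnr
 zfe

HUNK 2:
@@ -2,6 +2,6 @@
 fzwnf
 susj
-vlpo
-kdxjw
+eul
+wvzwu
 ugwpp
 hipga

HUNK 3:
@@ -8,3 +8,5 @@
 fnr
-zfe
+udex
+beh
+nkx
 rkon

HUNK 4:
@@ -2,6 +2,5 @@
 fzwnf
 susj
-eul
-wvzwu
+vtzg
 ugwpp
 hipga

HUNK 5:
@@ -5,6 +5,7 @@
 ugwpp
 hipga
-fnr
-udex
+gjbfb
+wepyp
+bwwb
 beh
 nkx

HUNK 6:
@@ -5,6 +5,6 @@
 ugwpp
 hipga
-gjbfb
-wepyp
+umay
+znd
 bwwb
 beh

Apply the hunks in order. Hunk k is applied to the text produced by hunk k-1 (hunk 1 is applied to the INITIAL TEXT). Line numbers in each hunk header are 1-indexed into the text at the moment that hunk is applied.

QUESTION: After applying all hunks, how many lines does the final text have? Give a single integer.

Hunk 1: at line 3 remove [ghuug,gbmlp,gemo] add [kdxjw,ugwpp,hipga] -> 10 lines: cjqk fzwnf susj vlpo kdxjw ugwpp hipga fnr zfe rkon
Hunk 2: at line 2 remove [vlpo,kdxjw] add [eul,wvzwu] -> 10 lines: cjqk fzwnf susj eul wvzwu ugwpp hipga fnr zfe rkon
Hunk 3: at line 8 remove [zfe] add [udex,beh,nkx] -> 12 lines: cjqk fzwnf susj eul wvzwu ugwpp hipga fnr udex beh nkx rkon
Hunk 4: at line 2 remove [eul,wvzwu] add [vtzg] -> 11 lines: cjqk fzwnf susj vtzg ugwpp hipga fnr udex beh nkx rkon
Hunk 5: at line 5 remove [fnr,udex] add [gjbfb,wepyp,bwwb] -> 12 lines: cjqk fzwnf susj vtzg ugwpp hipga gjbfb wepyp bwwb beh nkx rkon
Hunk 6: at line 5 remove [gjbfb,wepyp] add [umay,znd] -> 12 lines: cjqk fzwnf susj vtzg ugwpp hipga umay znd bwwb beh nkx rkon
Final line count: 12

Answer: 12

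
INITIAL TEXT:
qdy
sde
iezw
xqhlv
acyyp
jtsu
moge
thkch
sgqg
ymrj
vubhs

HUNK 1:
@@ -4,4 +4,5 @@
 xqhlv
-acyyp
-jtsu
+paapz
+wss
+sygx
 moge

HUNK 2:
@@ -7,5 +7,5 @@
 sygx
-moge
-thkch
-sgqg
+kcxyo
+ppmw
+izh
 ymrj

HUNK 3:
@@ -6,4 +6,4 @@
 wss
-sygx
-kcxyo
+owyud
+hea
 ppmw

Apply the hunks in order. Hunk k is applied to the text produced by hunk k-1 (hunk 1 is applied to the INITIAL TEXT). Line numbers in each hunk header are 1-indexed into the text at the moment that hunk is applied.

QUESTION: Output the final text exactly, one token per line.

Answer: qdy
sde
iezw
xqhlv
paapz
wss
owyud
hea
ppmw
izh
ymrj
vubhs

Derivation:
Hunk 1: at line 4 remove [acyyp,jtsu] add [paapz,wss,sygx] -> 12 lines: qdy sde iezw xqhlv paapz wss sygx moge thkch sgqg ymrj vubhs
Hunk 2: at line 7 remove [moge,thkch,sgqg] add [kcxyo,ppmw,izh] -> 12 lines: qdy sde iezw xqhlv paapz wss sygx kcxyo ppmw izh ymrj vubhs
Hunk 3: at line 6 remove [sygx,kcxyo] add [owyud,hea] -> 12 lines: qdy sde iezw xqhlv paapz wss owyud hea ppmw izh ymrj vubhs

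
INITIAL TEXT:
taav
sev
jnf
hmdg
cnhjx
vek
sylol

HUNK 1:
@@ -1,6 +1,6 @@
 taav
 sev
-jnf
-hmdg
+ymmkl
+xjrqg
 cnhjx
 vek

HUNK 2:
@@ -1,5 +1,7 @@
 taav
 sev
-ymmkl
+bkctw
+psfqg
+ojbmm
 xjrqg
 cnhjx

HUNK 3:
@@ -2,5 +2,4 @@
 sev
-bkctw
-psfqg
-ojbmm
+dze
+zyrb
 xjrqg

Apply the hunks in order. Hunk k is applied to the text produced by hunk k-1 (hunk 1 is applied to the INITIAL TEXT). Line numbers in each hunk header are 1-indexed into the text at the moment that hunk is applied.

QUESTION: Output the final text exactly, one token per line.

Answer: taav
sev
dze
zyrb
xjrqg
cnhjx
vek
sylol

Derivation:
Hunk 1: at line 1 remove [jnf,hmdg] add [ymmkl,xjrqg] -> 7 lines: taav sev ymmkl xjrqg cnhjx vek sylol
Hunk 2: at line 1 remove [ymmkl] add [bkctw,psfqg,ojbmm] -> 9 lines: taav sev bkctw psfqg ojbmm xjrqg cnhjx vek sylol
Hunk 3: at line 2 remove [bkctw,psfqg,ojbmm] add [dze,zyrb] -> 8 lines: taav sev dze zyrb xjrqg cnhjx vek sylol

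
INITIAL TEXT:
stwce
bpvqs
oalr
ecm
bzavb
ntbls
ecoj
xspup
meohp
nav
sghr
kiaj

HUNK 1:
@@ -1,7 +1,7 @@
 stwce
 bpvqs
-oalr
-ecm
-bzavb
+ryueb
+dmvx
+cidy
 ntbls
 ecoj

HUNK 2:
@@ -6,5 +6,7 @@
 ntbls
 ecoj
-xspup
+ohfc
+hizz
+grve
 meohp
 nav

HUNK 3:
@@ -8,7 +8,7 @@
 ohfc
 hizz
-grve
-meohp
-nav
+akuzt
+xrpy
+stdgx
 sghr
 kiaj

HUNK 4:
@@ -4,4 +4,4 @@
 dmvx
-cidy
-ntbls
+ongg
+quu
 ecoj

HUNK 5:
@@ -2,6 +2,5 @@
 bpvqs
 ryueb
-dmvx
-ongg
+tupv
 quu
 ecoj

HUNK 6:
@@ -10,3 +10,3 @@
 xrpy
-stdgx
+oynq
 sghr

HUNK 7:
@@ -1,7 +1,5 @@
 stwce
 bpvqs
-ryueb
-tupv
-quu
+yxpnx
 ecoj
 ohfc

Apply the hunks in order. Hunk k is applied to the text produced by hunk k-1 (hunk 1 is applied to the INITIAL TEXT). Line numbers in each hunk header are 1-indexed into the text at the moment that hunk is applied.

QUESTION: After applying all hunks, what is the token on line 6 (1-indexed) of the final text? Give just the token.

Hunk 1: at line 1 remove [oalr,ecm,bzavb] add [ryueb,dmvx,cidy] -> 12 lines: stwce bpvqs ryueb dmvx cidy ntbls ecoj xspup meohp nav sghr kiaj
Hunk 2: at line 6 remove [xspup] add [ohfc,hizz,grve] -> 14 lines: stwce bpvqs ryueb dmvx cidy ntbls ecoj ohfc hizz grve meohp nav sghr kiaj
Hunk 3: at line 8 remove [grve,meohp,nav] add [akuzt,xrpy,stdgx] -> 14 lines: stwce bpvqs ryueb dmvx cidy ntbls ecoj ohfc hizz akuzt xrpy stdgx sghr kiaj
Hunk 4: at line 4 remove [cidy,ntbls] add [ongg,quu] -> 14 lines: stwce bpvqs ryueb dmvx ongg quu ecoj ohfc hizz akuzt xrpy stdgx sghr kiaj
Hunk 5: at line 2 remove [dmvx,ongg] add [tupv] -> 13 lines: stwce bpvqs ryueb tupv quu ecoj ohfc hizz akuzt xrpy stdgx sghr kiaj
Hunk 6: at line 10 remove [stdgx] add [oynq] -> 13 lines: stwce bpvqs ryueb tupv quu ecoj ohfc hizz akuzt xrpy oynq sghr kiaj
Hunk 7: at line 1 remove [ryueb,tupv,quu] add [yxpnx] -> 11 lines: stwce bpvqs yxpnx ecoj ohfc hizz akuzt xrpy oynq sghr kiaj
Final line 6: hizz

Answer: hizz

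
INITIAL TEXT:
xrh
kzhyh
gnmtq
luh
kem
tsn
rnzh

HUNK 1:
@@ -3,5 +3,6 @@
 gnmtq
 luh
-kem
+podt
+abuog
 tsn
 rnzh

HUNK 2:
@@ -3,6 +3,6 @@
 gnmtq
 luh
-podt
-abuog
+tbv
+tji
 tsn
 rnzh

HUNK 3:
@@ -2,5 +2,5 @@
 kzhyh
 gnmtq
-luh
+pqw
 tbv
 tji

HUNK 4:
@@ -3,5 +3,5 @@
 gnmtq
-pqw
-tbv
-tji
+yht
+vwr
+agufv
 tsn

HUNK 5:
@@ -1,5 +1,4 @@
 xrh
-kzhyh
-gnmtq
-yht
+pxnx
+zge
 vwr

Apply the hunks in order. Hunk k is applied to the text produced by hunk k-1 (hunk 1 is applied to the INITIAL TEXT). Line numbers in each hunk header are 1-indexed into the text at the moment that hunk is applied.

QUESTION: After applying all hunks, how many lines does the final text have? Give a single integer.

Answer: 7

Derivation:
Hunk 1: at line 3 remove [kem] add [podt,abuog] -> 8 lines: xrh kzhyh gnmtq luh podt abuog tsn rnzh
Hunk 2: at line 3 remove [podt,abuog] add [tbv,tji] -> 8 lines: xrh kzhyh gnmtq luh tbv tji tsn rnzh
Hunk 3: at line 2 remove [luh] add [pqw] -> 8 lines: xrh kzhyh gnmtq pqw tbv tji tsn rnzh
Hunk 4: at line 3 remove [pqw,tbv,tji] add [yht,vwr,agufv] -> 8 lines: xrh kzhyh gnmtq yht vwr agufv tsn rnzh
Hunk 5: at line 1 remove [kzhyh,gnmtq,yht] add [pxnx,zge] -> 7 lines: xrh pxnx zge vwr agufv tsn rnzh
Final line count: 7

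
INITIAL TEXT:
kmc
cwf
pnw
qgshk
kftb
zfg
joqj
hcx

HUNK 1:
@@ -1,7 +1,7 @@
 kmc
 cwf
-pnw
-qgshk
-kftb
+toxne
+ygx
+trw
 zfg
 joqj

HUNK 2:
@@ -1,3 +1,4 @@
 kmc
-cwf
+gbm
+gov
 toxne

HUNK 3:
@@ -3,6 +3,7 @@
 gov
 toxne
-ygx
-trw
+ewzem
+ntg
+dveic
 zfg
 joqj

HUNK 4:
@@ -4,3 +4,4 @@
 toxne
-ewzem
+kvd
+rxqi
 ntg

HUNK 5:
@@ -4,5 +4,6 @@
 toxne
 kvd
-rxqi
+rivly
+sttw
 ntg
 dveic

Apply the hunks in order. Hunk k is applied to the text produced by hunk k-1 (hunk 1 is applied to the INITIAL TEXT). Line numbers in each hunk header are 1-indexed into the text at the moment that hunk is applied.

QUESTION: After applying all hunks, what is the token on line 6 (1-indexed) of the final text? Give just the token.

Answer: rivly

Derivation:
Hunk 1: at line 1 remove [pnw,qgshk,kftb] add [toxne,ygx,trw] -> 8 lines: kmc cwf toxne ygx trw zfg joqj hcx
Hunk 2: at line 1 remove [cwf] add [gbm,gov] -> 9 lines: kmc gbm gov toxne ygx trw zfg joqj hcx
Hunk 3: at line 3 remove [ygx,trw] add [ewzem,ntg,dveic] -> 10 lines: kmc gbm gov toxne ewzem ntg dveic zfg joqj hcx
Hunk 4: at line 4 remove [ewzem] add [kvd,rxqi] -> 11 lines: kmc gbm gov toxne kvd rxqi ntg dveic zfg joqj hcx
Hunk 5: at line 4 remove [rxqi] add [rivly,sttw] -> 12 lines: kmc gbm gov toxne kvd rivly sttw ntg dveic zfg joqj hcx
Final line 6: rivly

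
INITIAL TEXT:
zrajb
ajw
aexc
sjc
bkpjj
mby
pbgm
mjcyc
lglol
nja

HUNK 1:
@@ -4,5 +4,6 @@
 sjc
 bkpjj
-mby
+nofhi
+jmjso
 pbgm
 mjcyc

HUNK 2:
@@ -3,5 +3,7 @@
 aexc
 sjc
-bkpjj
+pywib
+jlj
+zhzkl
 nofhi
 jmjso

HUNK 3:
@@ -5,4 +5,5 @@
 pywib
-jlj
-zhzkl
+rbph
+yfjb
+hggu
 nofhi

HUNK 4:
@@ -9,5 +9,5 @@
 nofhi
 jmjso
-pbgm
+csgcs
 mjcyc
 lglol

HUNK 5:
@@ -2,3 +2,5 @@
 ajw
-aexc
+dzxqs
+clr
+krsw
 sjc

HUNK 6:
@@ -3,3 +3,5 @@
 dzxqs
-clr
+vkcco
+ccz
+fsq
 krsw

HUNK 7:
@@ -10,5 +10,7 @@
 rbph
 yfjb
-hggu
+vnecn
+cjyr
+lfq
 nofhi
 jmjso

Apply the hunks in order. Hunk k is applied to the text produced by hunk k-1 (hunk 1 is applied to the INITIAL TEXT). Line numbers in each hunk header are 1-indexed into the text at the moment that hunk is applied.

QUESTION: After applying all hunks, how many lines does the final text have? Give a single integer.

Hunk 1: at line 4 remove [mby] add [nofhi,jmjso] -> 11 lines: zrajb ajw aexc sjc bkpjj nofhi jmjso pbgm mjcyc lglol nja
Hunk 2: at line 3 remove [bkpjj] add [pywib,jlj,zhzkl] -> 13 lines: zrajb ajw aexc sjc pywib jlj zhzkl nofhi jmjso pbgm mjcyc lglol nja
Hunk 3: at line 5 remove [jlj,zhzkl] add [rbph,yfjb,hggu] -> 14 lines: zrajb ajw aexc sjc pywib rbph yfjb hggu nofhi jmjso pbgm mjcyc lglol nja
Hunk 4: at line 9 remove [pbgm] add [csgcs] -> 14 lines: zrajb ajw aexc sjc pywib rbph yfjb hggu nofhi jmjso csgcs mjcyc lglol nja
Hunk 5: at line 2 remove [aexc] add [dzxqs,clr,krsw] -> 16 lines: zrajb ajw dzxqs clr krsw sjc pywib rbph yfjb hggu nofhi jmjso csgcs mjcyc lglol nja
Hunk 6: at line 3 remove [clr] add [vkcco,ccz,fsq] -> 18 lines: zrajb ajw dzxqs vkcco ccz fsq krsw sjc pywib rbph yfjb hggu nofhi jmjso csgcs mjcyc lglol nja
Hunk 7: at line 10 remove [hggu] add [vnecn,cjyr,lfq] -> 20 lines: zrajb ajw dzxqs vkcco ccz fsq krsw sjc pywib rbph yfjb vnecn cjyr lfq nofhi jmjso csgcs mjcyc lglol nja
Final line count: 20

Answer: 20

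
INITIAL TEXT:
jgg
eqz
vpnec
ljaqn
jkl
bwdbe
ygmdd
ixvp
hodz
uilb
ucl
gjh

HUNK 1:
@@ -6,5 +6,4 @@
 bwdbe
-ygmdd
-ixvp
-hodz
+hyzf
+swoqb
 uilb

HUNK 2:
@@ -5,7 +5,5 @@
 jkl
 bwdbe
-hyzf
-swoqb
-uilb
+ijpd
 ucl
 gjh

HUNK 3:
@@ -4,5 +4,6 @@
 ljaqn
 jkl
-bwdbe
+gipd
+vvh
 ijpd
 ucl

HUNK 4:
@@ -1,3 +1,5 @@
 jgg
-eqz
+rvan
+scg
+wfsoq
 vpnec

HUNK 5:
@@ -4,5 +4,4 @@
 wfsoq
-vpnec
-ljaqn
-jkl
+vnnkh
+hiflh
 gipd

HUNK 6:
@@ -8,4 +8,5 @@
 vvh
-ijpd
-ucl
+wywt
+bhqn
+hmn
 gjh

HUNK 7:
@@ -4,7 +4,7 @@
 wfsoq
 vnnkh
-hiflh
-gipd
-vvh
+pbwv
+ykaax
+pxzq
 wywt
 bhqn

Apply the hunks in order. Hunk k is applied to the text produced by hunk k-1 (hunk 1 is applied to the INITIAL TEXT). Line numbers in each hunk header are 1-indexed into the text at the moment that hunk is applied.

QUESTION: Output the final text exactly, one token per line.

Answer: jgg
rvan
scg
wfsoq
vnnkh
pbwv
ykaax
pxzq
wywt
bhqn
hmn
gjh

Derivation:
Hunk 1: at line 6 remove [ygmdd,ixvp,hodz] add [hyzf,swoqb] -> 11 lines: jgg eqz vpnec ljaqn jkl bwdbe hyzf swoqb uilb ucl gjh
Hunk 2: at line 5 remove [hyzf,swoqb,uilb] add [ijpd] -> 9 lines: jgg eqz vpnec ljaqn jkl bwdbe ijpd ucl gjh
Hunk 3: at line 4 remove [bwdbe] add [gipd,vvh] -> 10 lines: jgg eqz vpnec ljaqn jkl gipd vvh ijpd ucl gjh
Hunk 4: at line 1 remove [eqz] add [rvan,scg,wfsoq] -> 12 lines: jgg rvan scg wfsoq vpnec ljaqn jkl gipd vvh ijpd ucl gjh
Hunk 5: at line 4 remove [vpnec,ljaqn,jkl] add [vnnkh,hiflh] -> 11 lines: jgg rvan scg wfsoq vnnkh hiflh gipd vvh ijpd ucl gjh
Hunk 6: at line 8 remove [ijpd,ucl] add [wywt,bhqn,hmn] -> 12 lines: jgg rvan scg wfsoq vnnkh hiflh gipd vvh wywt bhqn hmn gjh
Hunk 7: at line 4 remove [hiflh,gipd,vvh] add [pbwv,ykaax,pxzq] -> 12 lines: jgg rvan scg wfsoq vnnkh pbwv ykaax pxzq wywt bhqn hmn gjh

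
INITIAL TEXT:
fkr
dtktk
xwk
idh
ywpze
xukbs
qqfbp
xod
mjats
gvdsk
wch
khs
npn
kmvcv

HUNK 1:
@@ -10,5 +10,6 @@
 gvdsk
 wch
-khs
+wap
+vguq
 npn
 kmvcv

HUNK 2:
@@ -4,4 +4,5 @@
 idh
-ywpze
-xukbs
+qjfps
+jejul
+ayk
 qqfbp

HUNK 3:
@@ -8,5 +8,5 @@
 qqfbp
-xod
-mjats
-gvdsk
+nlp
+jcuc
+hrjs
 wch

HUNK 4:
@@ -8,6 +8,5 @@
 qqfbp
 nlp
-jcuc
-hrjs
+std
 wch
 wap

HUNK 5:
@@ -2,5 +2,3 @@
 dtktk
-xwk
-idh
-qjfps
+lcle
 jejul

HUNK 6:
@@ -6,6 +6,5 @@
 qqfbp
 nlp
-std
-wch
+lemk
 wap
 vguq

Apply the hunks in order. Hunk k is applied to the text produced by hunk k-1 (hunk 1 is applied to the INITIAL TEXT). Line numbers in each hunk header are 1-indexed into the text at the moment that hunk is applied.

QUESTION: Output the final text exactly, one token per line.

Hunk 1: at line 10 remove [khs] add [wap,vguq] -> 15 lines: fkr dtktk xwk idh ywpze xukbs qqfbp xod mjats gvdsk wch wap vguq npn kmvcv
Hunk 2: at line 4 remove [ywpze,xukbs] add [qjfps,jejul,ayk] -> 16 lines: fkr dtktk xwk idh qjfps jejul ayk qqfbp xod mjats gvdsk wch wap vguq npn kmvcv
Hunk 3: at line 8 remove [xod,mjats,gvdsk] add [nlp,jcuc,hrjs] -> 16 lines: fkr dtktk xwk idh qjfps jejul ayk qqfbp nlp jcuc hrjs wch wap vguq npn kmvcv
Hunk 4: at line 8 remove [jcuc,hrjs] add [std] -> 15 lines: fkr dtktk xwk idh qjfps jejul ayk qqfbp nlp std wch wap vguq npn kmvcv
Hunk 5: at line 2 remove [xwk,idh,qjfps] add [lcle] -> 13 lines: fkr dtktk lcle jejul ayk qqfbp nlp std wch wap vguq npn kmvcv
Hunk 6: at line 6 remove [std,wch] add [lemk] -> 12 lines: fkr dtktk lcle jejul ayk qqfbp nlp lemk wap vguq npn kmvcv

Answer: fkr
dtktk
lcle
jejul
ayk
qqfbp
nlp
lemk
wap
vguq
npn
kmvcv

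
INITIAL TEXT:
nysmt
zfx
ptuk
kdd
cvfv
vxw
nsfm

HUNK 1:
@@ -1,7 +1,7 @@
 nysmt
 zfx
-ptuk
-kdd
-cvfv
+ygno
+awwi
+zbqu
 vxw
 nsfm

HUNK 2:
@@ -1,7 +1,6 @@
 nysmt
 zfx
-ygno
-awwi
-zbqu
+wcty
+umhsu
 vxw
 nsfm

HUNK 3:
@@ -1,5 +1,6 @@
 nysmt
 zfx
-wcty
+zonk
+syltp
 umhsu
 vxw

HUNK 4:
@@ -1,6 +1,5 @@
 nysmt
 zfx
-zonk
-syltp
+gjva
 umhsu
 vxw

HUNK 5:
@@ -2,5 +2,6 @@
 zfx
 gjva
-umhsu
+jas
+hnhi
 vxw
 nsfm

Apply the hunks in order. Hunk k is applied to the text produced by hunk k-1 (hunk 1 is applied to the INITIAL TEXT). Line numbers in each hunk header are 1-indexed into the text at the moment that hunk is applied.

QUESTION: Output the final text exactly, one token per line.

Answer: nysmt
zfx
gjva
jas
hnhi
vxw
nsfm

Derivation:
Hunk 1: at line 1 remove [ptuk,kdd,cvfv] add [ygno,awwi,zbqu] -> 7 lines: nysmt zfx ygno awwi zbqu vxw nsfm
Hunk 2: at line 1 remove [ygno,awwi,zbqu] add [wcty,umhsu] -> 6 lines: nysmt zfx wcty umhsu vxw nsfm
Hunk 3: at line 1 remove [wcty] add [zonk,syltp] -> 7 lines: nysmt zfx zonk syltp umhsu vxw nsfm
Hunk 4: at line 1 remove [zonk,syltp] add [gjva] -> 6 lines: nysmt zfx gjva umhsu vxw nsfm
Hunk 5: at line 2 remove [umhsu] add [jas,hnhi] -> 7 lines: nysmt zfx gjva jas hnhi vxw nsfm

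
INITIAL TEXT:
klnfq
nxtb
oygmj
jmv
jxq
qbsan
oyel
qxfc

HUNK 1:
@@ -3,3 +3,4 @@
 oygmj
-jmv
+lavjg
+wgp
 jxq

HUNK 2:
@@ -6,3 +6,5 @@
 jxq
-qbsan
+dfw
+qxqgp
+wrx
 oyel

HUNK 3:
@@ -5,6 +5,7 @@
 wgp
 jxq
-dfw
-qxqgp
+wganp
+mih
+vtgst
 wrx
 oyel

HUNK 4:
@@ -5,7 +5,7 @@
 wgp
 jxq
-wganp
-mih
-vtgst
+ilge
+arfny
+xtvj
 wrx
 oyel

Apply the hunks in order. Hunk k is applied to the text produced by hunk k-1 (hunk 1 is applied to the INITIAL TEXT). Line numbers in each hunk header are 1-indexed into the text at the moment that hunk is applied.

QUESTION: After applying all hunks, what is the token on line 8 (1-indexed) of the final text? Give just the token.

Hunk 1: at line 3 remove [jmv] add [lavjg,wgp] -> 9 lines: klnfq nxtb oygmj lavjg wgp jxq qbsan oyel qxfc
Hunk 2: at line 6 remove [qbsan] add [dfw,qxqgp,wrx] -> 11 lines: klnfq nxtb oygmj lavjg wgp jxq dfw qxqgp wrx oyel qxfc
Hunk 3: at line 5 remove [dfw,qxqgp] add [wganp,mih,vtgst] -> 12 lines: klnfq nxtb oygmj lavjg wgp jxq wganp mih vtgst wrx oyel qxfc
Hunk 4: at line 5 remove [wganp,mih,vtgst] add [ilge,arfny,xtvj] -> 12 lines: klnfq nxtb oygmj lavjg wgp jxq ilge arfny xtvj wrx oyel qxfc
Final line 8: arfny

Answer: arfny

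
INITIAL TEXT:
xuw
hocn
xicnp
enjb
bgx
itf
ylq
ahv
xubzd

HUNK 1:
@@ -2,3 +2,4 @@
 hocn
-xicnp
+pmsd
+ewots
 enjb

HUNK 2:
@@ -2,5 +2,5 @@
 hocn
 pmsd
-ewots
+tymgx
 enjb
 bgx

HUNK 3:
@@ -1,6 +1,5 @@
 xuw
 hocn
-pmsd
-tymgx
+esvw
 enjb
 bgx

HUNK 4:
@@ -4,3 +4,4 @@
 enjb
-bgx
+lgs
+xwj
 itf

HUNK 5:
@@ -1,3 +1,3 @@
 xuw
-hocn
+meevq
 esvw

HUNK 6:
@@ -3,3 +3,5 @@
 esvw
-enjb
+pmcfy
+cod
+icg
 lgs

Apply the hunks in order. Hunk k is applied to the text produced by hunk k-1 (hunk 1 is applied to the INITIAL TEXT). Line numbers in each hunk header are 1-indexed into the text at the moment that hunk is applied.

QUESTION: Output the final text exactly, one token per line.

Answer: xuw
meevq
esvw
pmcfy
cod
icg
lgs
xwj
itf
ylq
ahv
xubzd

Derivation:
Hunk 1: at line 2 remove [xicnp] add [pmsd,ewots] -> 10 lines: xuw hocn pmsd ewots enjb bgx itf ylq ahv xubzd
Hunk 2: at line 2 remove [ewots] add [tymgx] -> 10 lines: xuw hocn pmsd tymgx enjb bgx itf ylq ahv xubzd
Hunk 3: at line 1 remove [pmsd,tymgx] add [esvw] -> 9 lines: xuw hocn esvw enjb bgx itf ylq ahv xubzd
Hunk 4: at line 4 remove [bgx] add [lgs,xwj] -> 10 lines: xuw hocn esvw enjb lgs xwj itf ylq ahv xubzd
Hunk 5: at line 1 remove [hocn] add [meevq] -> 10 lines: xuw meevq esvw enjb lgs xwj itf ylq ahv xubzd
Hunk 6: at line 3 remove [enjb] add [pmcfy,cod,icg] -> 12 lines: xuw meevq esvw pmcfy cod icg lgs xwj itf ylq ahv xubzd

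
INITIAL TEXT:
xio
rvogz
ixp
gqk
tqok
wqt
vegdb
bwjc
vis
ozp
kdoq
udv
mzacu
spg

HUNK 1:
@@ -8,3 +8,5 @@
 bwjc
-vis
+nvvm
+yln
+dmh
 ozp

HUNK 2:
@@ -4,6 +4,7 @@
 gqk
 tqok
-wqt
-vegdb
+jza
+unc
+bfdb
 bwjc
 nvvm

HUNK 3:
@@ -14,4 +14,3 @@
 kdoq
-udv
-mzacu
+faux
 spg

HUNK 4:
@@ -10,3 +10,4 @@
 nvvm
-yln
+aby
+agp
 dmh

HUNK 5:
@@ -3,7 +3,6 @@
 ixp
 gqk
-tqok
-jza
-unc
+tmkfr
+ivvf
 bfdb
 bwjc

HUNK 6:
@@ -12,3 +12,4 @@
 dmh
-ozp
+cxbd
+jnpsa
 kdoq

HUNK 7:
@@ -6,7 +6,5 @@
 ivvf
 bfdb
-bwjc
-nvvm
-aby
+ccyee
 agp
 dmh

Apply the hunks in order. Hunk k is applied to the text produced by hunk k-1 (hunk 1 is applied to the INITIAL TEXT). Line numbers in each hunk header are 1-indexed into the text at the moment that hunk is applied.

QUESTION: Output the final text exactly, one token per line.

Answer: xio
rvogz
ixp
gqk
tmkfr
ivvf
bfdb
ccyee
agp
dmh
cxbd
jnpsa
kdoq
faux
spg

Derivation:
Hunk 1: at line 8 remove [vis] add [nvvm,yln,dmh] -> 16 lines: xio rvogz ixp gqk tqok wqt vegdb bwjc nvvm yln dmh ozp kdoq udv mzacu spg
Hunk 2: at line 4 remove [wqt,vegdb] add [jza,unc,bfdb] -> 17 lines: xio rvogz ixp gqk tqok jza unc bfdb bwjc nvvm yln dmh ozp kdoq udv mzacu spg
Hunk 3: at line 14 remove [udv,mzacu] add [faux] -> 16 lines: xio rvogz ixp gqk tqok jza unc bfdb bwjc nvvm yln dmh ozp kdoq faux spg
Hunk 4: at line 10 remove [yln] add [aby,agp] -> 17 lines: xio rvogz ixp gqk tqok jza unc bfdb bwjc nvvm aby agp dmh ozp kdoq faux spg
Hunk 5: at line 3 remove [tqok,jza,unc] add [tmkfr,ivvf] -> 16 lines: xio rvogz ixp gqk tmkfr ivvf bfdb bwjc nvvm aby agp dmh ozp kdoq faux spg
Hunk 6: at line 12 remove [ozp] add [cxbd,jnpsa] -> 17 lines: xio rvogz ixp gqk tmkfr ivvf bfdb bwjc nvvm aby agp dmh cxbd jnpsa kdoq faux spg
Hunk 7: at line 6 remove [bwjc,nvvm,aby] add [ccyee] -> 15 lines: xio rvogz ixp gqk tmkfr ivvf bfdb ccyee agp dmh cxbd jnpsa kdoq faux spg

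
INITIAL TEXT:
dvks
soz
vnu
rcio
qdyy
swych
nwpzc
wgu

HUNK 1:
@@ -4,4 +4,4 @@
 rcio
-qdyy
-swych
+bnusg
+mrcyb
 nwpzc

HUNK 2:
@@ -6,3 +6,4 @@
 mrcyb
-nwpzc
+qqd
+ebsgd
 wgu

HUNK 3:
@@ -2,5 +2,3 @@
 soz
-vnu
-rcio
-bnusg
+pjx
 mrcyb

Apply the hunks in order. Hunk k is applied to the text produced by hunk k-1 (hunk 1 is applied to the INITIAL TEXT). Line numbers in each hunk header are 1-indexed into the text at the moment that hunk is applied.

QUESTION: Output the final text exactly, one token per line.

Hunk 1: at line 4 remove [qdyy,swych] add [bnusg,mrcyb] -> 8 lines: dvks soz vnu rcio bnusg mrcyb nwpzc wgu
Hunk 2: at line 6 remove [nwpzc] add [qqd,ebsgd] -> 9 lines: dvks soz vnu rcio bnusg mrcyb qqd ebsgd wgu
Hunk 3: at line 2 remove [vnu,rcio,bnusg] add [pjx] -> 7 lines: dvks soz pjx mrcyb qqd ebsgd wgu

Answer: dvks
soz
pjx
mrcyb
qqd
ebsgd
wgu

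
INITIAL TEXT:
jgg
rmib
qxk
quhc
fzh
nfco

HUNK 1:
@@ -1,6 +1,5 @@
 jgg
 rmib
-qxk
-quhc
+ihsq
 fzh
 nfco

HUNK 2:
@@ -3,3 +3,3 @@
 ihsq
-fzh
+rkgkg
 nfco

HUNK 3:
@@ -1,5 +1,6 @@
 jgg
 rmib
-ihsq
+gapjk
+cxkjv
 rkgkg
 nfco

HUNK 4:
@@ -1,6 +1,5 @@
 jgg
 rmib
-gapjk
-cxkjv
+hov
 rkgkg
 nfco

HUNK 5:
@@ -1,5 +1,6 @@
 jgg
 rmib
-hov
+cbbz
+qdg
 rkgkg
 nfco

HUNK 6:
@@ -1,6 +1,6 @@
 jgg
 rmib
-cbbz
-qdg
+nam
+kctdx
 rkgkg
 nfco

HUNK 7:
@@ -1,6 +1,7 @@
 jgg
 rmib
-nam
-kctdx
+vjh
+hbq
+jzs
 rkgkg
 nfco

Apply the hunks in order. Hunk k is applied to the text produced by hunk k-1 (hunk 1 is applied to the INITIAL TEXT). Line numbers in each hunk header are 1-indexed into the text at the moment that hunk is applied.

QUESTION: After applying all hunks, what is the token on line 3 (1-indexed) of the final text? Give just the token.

Answer: vjh

Derivation:
Hunk 1: at line 1 remove [qxk,quhc] add [ihsq] -> 5 lines: jgg rmib ihsq fzh nfco
Hunk 2: at line 3 remove [fzh] add [rkgkg] -> 5 lines: jgg rmib ihsq rkgkg nfco
Hunk 3: at line 1 remove [ihsq] add [gapjk,cxkjv] -> 6 lines: jgg rmib gapjk cxkjv rkgkg nfco
Hunk 4: at line 1 remove [gapjk,cxkjv] add [hov] -> 5 lines: jgg rmib hov rkgkg nfco
Hunk 5: at line 1 remove [hov] add [cbbz,qdg] -> 6 lines: jgg rmib cbbz qdg rkgkg nfco
Hunk 6: at line 1 remove [cbbz,qdg] add [nam,kctdx] -> 6 lines: jgg rmib nam kctdx rkgkg nfco
Hunk 7: at line 1 remove [nam,kctdx] add [vjh,hbq,jzs] -> 7 lines: jgg rmib vjh hbq jzs rkgkg nfco
Final line 3: vjh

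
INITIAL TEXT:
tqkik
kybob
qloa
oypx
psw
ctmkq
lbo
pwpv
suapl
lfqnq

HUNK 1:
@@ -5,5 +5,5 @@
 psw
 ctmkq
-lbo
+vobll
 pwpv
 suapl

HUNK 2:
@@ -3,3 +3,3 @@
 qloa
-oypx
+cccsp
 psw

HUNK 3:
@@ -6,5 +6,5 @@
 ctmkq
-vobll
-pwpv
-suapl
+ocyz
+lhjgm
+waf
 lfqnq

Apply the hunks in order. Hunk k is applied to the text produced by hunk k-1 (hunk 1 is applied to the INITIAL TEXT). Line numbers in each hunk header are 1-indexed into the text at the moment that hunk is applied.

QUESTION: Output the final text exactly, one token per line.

Hunk 1: at line 5 remove [lbo] add [vobll] -> 10 lines: tqkik kybob qloa oypx psw ctmkq vobll pwpv suapl lfqnq
Hunk 2: at line 3 remove [oypx] add [cccsp] -> 10 lines: tqkik kybob qloa cccsp psw ctmkq vobll pwpv suapl lfqnq
Hunk 3: at line 6 remove [vobll,pwpv,suapl] add [ocyz,lhjgm,waf] -> 10 lines: tqkik kybob qloa cccsp psw ctmkq ocyz lhjgm waf lfqnq

Answer: tqkik
kybob
qloa
cccsp
psw
ctmkq
ocyz
lhjgm
waf
lfqnq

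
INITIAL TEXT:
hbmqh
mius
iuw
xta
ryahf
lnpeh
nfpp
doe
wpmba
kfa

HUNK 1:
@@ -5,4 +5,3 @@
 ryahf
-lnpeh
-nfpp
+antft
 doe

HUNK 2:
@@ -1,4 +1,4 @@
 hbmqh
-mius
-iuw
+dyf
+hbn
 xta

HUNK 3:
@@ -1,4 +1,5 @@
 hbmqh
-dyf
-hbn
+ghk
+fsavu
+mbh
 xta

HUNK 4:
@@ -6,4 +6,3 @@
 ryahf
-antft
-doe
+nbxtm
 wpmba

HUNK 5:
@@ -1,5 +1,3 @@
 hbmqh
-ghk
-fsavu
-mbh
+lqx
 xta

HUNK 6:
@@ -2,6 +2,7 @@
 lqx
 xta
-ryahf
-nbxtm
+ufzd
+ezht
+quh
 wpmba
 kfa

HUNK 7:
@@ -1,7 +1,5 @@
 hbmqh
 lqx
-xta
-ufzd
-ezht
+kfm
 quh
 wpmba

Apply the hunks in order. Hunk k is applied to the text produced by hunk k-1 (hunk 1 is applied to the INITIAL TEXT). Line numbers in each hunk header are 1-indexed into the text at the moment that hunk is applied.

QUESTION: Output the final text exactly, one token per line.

Hunk 1: at line 5 remove [lnpeh,nfpp] add [antft] -> 9 lines: hbmqh mius iuw xta ryahf antft doe wpmba kfa
Hunk 2: at line 1 remove [mius,iuw] add [dyf,hbn] -> 9 lines: hbmqh dyf hbn xta ryahf antft doe wpmba kfa
Hunk 3: at line 1 remove [dyf,hbn] add [ghk,fsavu,mbh] -> 10 lines: hbmqh ghk fsavu mbh xta ryahf antft doe wpmba kfa
Hunk 4: at line 6 remove [antft,doe] add [nbxtm] -> 9 lines: hbmqh ghk fsavu mbh xta ryahf nbxtm wpmba kfa
Hunk 5: at line 1 remove [ghk,fsavu,mbh] add [lqx] -> 7 lines: hbmqh lqx xta ryahf nbxtm wpmba kfa
Hunk 6: at line 2 remove [ryahf,nbxtm] add [ufzd,ezht,quh] -> 8 lines: hbmqh lqx xta ufzd ezht quh wpmba kfa
Hunk 7: at line 1 remove [xta,ufzd,ezht] add [kfm] -> 6 lines: hbmqh lqx kfm quh wpmba kfa

Answer: hbmqh
lqx
kfm
quh
wpmba
kfa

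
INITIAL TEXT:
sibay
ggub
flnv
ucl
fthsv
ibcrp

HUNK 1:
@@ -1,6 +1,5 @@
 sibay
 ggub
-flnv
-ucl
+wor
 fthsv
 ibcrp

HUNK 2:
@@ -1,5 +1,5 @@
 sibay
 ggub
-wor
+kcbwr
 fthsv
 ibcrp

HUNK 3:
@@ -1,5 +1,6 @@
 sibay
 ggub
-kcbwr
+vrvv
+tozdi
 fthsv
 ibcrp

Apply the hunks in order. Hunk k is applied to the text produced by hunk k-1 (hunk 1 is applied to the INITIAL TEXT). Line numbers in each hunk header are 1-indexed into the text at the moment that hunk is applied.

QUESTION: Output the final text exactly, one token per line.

Answer: sibay
ggub
vrvv
tozdi
fthsv
ibcrp

Derivation:
Hunk 1: at line 1 remove [flnv,ucl] add [wor] -> 5 lines: sibay ggub wor fthsv ibcrp
Hunk 2: at line 1 remove [wor] add [kcbwr] -> 5 lines: sibay ggub kcbwr fthsv ibcrp
Hunk 3: at line 1 remove [kcbwr] add [vrvv,tozdi] -> 6 lines: sibay ggub vrvv tozdi fthsv ibcrp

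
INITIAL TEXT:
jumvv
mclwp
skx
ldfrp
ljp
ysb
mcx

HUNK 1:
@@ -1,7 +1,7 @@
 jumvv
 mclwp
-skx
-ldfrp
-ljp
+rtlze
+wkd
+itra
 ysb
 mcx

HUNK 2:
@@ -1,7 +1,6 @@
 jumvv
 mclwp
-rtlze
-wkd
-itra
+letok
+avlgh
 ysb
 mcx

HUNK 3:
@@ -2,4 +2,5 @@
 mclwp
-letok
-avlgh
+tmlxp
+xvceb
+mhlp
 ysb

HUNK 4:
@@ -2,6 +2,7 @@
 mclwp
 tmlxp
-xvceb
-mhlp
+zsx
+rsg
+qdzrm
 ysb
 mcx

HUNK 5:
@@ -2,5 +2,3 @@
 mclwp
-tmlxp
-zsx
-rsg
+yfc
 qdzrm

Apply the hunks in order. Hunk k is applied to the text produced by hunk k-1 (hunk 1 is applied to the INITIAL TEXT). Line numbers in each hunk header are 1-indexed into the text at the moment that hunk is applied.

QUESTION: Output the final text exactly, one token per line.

Hunk 1: at line 1 remove [skx,ldfrp,ljp] add [rtlze,wkd,itra] -> 7 lines: jumvv mclwp rtlze wkd itra ysb mcx
Hunk 2: at line 1 remove [rtlze,wkd,itra] add [letok,avlgh] -> 6 lines: jumvv mclwp letok avlgh ysb mcx
Hunk 3: at line 2 remove [letok,avlgh] add [tmlxp,xvceb,mhlp] -> 7 lines: jumvv mclwp tmlxp xvceb mhlp ysb mcx
Hunk 4: at line 2 remove [xvceb,mhlp] add [zsx,rsg,qdzrm] -> 8 lines: jumvv mclwp tmlxp zsx rsg qdzrm ysb mcx
Hunk 5: at line 2 remove [tmlxp,zsx,rsg] add [yfc] -> 6 lines: jumvv mclwp yfc qdzrm ysb mcx

Answer: jumvv
mclwp
yfc
qdzrm
ysb
mcx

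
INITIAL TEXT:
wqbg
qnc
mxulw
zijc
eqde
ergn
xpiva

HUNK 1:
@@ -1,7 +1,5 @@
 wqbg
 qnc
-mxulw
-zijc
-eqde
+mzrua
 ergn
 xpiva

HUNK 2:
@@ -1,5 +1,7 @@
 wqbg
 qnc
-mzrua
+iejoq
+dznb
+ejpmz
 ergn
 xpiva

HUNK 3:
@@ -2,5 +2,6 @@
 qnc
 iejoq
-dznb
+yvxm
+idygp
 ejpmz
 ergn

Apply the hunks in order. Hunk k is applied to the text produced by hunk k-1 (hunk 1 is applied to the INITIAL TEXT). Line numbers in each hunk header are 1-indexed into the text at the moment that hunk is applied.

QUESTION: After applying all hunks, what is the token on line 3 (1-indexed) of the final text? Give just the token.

Answer: iejoq

Derivation:
Hunk 1: at line 1 remove [mxulw,zijc,eqde] add [mzrua] -> 5 lines: wqbg qnc mzrua ergn xpiva
Hunk 2: at line 1 remove [mzrua] add [iejoq,dznb,ejpmz] -> 7 lines: wqbg qnc iejoq dznb ejpmz ergn xpiva
Hunk 3: at line 2 remove [dznb] add [yvxm,idygp] -> 8 lines: wqbg qnc iejoq yvxm idygp ejpmz ergn xpiva
Final line 3: iejoq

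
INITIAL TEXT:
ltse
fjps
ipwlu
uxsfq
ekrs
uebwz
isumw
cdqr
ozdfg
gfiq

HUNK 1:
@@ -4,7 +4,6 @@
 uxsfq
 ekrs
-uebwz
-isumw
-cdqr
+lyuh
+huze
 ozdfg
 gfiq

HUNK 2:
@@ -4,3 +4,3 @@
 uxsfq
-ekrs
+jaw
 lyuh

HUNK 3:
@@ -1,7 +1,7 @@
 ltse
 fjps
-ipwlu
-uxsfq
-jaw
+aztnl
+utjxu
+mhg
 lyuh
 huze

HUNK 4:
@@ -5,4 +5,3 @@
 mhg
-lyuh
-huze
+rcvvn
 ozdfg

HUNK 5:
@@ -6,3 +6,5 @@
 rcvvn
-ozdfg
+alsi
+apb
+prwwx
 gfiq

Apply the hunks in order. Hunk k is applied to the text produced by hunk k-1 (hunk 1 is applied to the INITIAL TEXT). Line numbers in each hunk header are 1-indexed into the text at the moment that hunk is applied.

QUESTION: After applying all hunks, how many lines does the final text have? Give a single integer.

Answer: 10

Derivation:
Hunk 1: at line 4 remove [uebwz,isumw,cdqr] add [lyuh,huze] -> 9 lines: ltse fjps ipwlu uxsfq ekrs lyuh huze ozdfg gfiq
Hunk 2: at line 4 remove [ekrs] add [jaw] -> 9 lines: ltse fjps ipwlu uxsfq jaw lyuh huze ozdfg gfiq
Hunk 3: at line 1 remove [ipwlu,uxsfq,jaw] add [aztnl,utjxu,mhg] -> 9 lines: ltse fjps aztnl utjxu mhg lyuh huze ozdfg gfiq
Hunk 4: at line 5 remove [lyuh,huze] add [rcvvn] -> 8 lines: ltse fjps aztnl utjxu mhg rcvvn ozdfg gfiq
Hunk 5: at line 6 remove [ozdfg] add [alsi,apb,prwwx] -> 10 lines: ltse fjps aztnl utjxu mhg rcvvn alsi apb prwwx gfiq
Final line count: 10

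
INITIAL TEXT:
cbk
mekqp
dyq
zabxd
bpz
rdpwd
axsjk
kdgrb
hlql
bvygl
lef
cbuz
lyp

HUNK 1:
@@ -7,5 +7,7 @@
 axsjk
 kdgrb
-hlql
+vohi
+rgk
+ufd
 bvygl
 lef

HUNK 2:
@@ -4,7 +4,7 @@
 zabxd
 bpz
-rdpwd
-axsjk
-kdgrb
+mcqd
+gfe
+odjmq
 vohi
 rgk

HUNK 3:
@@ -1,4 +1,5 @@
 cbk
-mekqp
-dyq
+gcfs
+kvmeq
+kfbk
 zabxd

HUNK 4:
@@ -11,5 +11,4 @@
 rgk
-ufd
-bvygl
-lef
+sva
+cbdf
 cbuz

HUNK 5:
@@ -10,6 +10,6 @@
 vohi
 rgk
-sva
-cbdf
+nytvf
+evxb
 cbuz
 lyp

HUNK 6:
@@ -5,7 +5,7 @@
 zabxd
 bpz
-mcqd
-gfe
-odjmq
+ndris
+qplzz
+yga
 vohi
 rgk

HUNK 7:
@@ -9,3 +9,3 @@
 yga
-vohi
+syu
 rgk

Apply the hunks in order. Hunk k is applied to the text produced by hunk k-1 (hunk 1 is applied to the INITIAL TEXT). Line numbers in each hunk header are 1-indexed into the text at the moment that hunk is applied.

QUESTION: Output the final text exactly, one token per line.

Hunk 1: at line 7 remove [hlql] add [vohi,rgk,ufd] -> 15 lines: cbk mekqp dyq zabxd bpz rdpwd axsjk kdgrb vohi rgk ufd bvygl lef cbuz lyp
Hunk 2: at line 4 remove [rdpwd,axsjk,kdgrb] add [mcqd,gfe,odjmq] -> 15 lines: cbk mekqp dyq zabxd bpz mcqd gfe odjmq vohi rgk ufd bvygl lef cbuz lyp
Hunk 3: at line 1 remove [mekqp,dyq] add [gcfs,kvmeq,kfbk] -> 16 lines: cbk gcfs kvmeq kfbk zabxd bpz mcqd gfe odjmq vohi rgk ufd bvygl lef cbuz lyp
Hunk 4: at line 11 remove [ufd,bvygl,lef] add [sva,cbdf] -> 15 lines: cbk gcfs kvmeq kfbk zabxd bpz mcqd gfe odjmq vohi rgk sva cbdf cbuz lyp
Hunk 5: at line 10 remove [sva,cbdf] add [nytvf,evxb] -> 15 lines: cbk gcfs kvmeq kfbk zabxd bpz mcqd gfe odjmq vohi rgk nytvf evxb cbuz lyp
Hunk 6: at line 5 remove [mcqd,gfe,odjmq] add [ndris,qplzz,yga] -> 15 lines: cbk gcfs kvmeq kfbk zabxd bpz ndris qplzz yga vohi rgk nytvf evxb cbuz lyp
Hunk 7: at line 9 remove [vohi] add [syu] -> 15 lines: cbk gcfs kvmeq kfbk zabxd bpz ndris qplzz yga syu rgk nytvf evxb cbuz lyp

Answer: cbk
gcfs
kvmeq
kfbk
zabxd
bpz
ndris
qplzz
yga
syu
rgk
nytvf
evxb
cbuz
lyp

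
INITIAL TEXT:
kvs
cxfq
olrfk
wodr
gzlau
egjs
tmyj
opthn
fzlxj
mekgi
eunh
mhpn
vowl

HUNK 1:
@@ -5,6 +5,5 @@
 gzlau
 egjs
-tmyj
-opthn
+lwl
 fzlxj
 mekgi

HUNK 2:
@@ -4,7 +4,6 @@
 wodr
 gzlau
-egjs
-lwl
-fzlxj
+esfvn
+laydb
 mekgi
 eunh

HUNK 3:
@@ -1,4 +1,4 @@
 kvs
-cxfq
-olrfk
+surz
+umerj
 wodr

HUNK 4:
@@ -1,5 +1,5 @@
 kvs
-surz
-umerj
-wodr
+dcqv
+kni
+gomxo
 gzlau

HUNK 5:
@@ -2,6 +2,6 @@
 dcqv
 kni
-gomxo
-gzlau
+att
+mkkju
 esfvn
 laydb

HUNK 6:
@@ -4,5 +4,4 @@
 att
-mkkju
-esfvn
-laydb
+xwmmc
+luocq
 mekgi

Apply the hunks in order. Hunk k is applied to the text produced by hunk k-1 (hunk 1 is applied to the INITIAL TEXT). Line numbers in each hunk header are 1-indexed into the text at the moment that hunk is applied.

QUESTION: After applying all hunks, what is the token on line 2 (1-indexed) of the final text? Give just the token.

Answer: dcqv

Derivation:
Hunk 1: at line 5 remove [tmyj,opthn] add [lwl] -> 12 lines: kvs cxfq olrfk wodr gzlau egjs lwl fzlxj mekgi eunh mhpn vowl
Hunk 2: at line 4 remove [egjs,lwl,fzlxj] add [esfvn,laydb] -> 11 lines: kvs cxfq olrfk wodr gzlau esfvn laydb mekgi eunh mhpn vowl
Hunk 3: at line 1 remove [cxfq,olrfk] add [surz,umerj] -> 11 lines: kvs surz umerj wodr gzlau esfvn laydb mekgi eunh mhpn vowl
Hunk 4: at line 1 remove [surz,umerj,wodr] add [dcqv,kni,gomxo] -> 11 lines: kvs dcqv kni gomxo gzlau esfvn laydb mekgi eunh mhpn vowl
Hunk 5: at line 2 remove [gomxo,gzlau] add [att,mkkju] -> 11 lines: kvs dcqv kni att mkkju esfvn laydb mekgi eunh mhpn vowl
Hunk 6: at line 4 remove [mkkju,esfvn,laydb] add [xwmmc,luocq] -> 10 lines: kvs dcqv kni att xwmmc luocq mekgi eunh mhpn vowl
Final line 2: dcqv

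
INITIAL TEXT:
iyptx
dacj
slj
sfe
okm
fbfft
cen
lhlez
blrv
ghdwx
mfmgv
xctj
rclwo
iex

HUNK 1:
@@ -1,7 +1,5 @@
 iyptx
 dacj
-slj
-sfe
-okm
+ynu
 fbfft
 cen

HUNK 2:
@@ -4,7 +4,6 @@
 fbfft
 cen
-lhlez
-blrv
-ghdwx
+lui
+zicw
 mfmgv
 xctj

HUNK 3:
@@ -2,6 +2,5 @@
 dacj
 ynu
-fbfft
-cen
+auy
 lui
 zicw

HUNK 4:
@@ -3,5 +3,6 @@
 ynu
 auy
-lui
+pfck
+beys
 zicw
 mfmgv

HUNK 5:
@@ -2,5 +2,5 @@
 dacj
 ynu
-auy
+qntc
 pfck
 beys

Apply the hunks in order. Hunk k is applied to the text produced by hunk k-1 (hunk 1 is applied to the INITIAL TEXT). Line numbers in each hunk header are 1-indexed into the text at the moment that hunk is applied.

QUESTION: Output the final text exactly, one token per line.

Hunk 1: at line 1 remove [slj,sfe,okm] add [ynu] -> 12 lines: iyptx dacj ynu fbfft cen lhlez blrv ghdwx mfmgv xctj rclwo iex
Hunk 2: at line 4 remove [lhlez,blrv,ghdwx] add [lui,zicw] -> 11 lines: iyptx dacj ynu fbfft cen lui zicw mfmgv xctj rclwo iex
Hunk 3: at line 2 remove [fbfft,cen] add [auy] -> 10 lines: iyptx dacj ynu auy lui zicw mfmgv xctj rclwo iex
Hunk 4: at line 3 remove [lui] add [pfck,beys] -> 11 lines: iyptx dacj ynu auy pfck beys zicw mfmgv xctj rclwo iex
Hunk 5: at line 2 remove [auy] add [qntc] -> 11 lines: iyptx dacj ynu qntc pfck beys zicw mfmgv xctj rclwo iex

Answer: iyptx
dacj
ynu
qntc
pfck
beys
zicw
mfmgv
xctj
rclwo
iex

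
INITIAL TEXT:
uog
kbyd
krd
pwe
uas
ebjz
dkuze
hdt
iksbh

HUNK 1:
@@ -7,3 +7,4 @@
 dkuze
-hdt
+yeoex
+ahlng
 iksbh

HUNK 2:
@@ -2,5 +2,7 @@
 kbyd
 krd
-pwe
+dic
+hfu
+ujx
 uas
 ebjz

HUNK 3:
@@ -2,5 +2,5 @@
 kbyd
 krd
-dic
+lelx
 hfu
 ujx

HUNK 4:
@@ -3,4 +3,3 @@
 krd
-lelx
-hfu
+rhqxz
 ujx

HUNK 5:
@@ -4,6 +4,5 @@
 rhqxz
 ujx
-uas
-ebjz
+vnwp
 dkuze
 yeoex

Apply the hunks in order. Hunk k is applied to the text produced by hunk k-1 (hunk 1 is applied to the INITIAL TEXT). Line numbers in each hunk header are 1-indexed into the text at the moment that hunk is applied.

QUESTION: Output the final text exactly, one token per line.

Hunk 1: at line 7 remove [hdt] add [yeoex,ahlng] -> 10 lines: uog kbyd krd pwe uas ebjz dkuze yeoex ahlng iksbh
Hunk 2: at line 2 remove [pwe] add [dic,hfu,ujx] -> 12 lines: uog kbyd krd dic hfu ujx uas ebjz dkuze yeoex ahlng iksbh
Hunk 3: at line 2 remove [dic] add [lelx] -> 12 lines: uog kbyd krd lelx hfu ujx uas ebjz dkuze yeoex ahlng iksbh
Hunk 4: at line 3 remove [lelx,hfu] add [rhqxz] -> 11 lines: uog kbyd krd rhqxz ujx uas ebjz dkuze yeoex ahlng iksbh
Hunk 5: at line 4 remove [uas,ebjz] add [vnwp] -> 10 lines: uog kbyd krd rhqxz ujx vnwp dkuze yeoex ahlng iksbh

Answer: uog
kbyd
krd
rhqxz
ujx
vnwp
dkuze
yeoex
ahlng
iksbh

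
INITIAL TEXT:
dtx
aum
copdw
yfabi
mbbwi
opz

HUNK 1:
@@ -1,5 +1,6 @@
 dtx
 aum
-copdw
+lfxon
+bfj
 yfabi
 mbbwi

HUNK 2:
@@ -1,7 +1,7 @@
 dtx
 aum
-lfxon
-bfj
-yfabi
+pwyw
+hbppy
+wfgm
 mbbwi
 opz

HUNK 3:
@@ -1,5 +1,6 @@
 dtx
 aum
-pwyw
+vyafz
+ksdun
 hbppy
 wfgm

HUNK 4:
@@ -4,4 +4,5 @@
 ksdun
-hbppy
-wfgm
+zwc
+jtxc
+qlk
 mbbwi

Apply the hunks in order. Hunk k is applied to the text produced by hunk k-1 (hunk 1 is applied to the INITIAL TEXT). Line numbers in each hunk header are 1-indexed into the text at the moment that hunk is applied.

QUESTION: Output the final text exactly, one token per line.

Answer: dtx
aum
vyafz
ksdun
zwc
jtxc
qlk
mbbwi
opz

Derivation:
Hunk 1: at line 1 remove [copdw] add [lfxon,bfj] -> 7 lines: dtx aum lfxon bfj yfabi mbbwi opz
Hunk 2: at line 1 remove [lfxon,bfj,yfabi] add [pwyw,hbppy,wfgm] -> 7 lines: dtx aum pwyw hbppy wfgm mbbwi opz
Hunk 3: at line 1 remove [pwyw] add [vyafz,ksdun] -> 8 lines: dtx aum vyafz ksdun hbppy wfgm mbbwi opz
Hunk 4: at line 4 remove [hbppy,wfgm] add [zwc,jtxc,qlk] -> 9 lines: dtx aum vyafz ksdun zwc jtxc qlk mbbwi opz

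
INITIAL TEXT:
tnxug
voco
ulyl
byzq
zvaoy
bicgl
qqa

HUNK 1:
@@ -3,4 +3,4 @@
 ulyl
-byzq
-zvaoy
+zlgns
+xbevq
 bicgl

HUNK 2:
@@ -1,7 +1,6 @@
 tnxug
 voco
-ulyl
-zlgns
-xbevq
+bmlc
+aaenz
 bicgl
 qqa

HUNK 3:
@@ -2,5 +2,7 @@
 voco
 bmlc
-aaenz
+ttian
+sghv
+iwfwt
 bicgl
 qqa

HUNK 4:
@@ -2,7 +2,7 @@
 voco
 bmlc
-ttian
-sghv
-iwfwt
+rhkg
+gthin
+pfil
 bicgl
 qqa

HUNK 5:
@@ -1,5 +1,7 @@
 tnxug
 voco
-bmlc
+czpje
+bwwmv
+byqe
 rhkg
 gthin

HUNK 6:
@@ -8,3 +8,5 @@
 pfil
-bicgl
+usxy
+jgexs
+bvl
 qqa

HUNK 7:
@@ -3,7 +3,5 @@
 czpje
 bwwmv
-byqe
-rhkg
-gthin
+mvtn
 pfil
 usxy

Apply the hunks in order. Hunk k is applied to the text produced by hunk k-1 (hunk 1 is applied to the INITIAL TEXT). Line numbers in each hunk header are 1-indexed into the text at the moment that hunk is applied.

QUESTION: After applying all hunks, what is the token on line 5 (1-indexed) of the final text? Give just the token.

Hunk 1: at line 3 remove [byzq,zvaoy] add [zlgns,xbevq] -> 7 lines: tnxug voco ulyl zlgns xbevq bicgl qqa
Hunk 2: at line 1 remove [ulyl,zlgns,xbevq] add [bmlc,aaenz] -> 6 lines: tnxug voco bmlc aaenz bicgl qqa
Hunk 3: at line 2 remove [aaenz] add [ttian,sghv,iwfwt] -> 8 lines: tnxug voco bmlc ttian sghv iwfwt bicgl qqa
Hunk 4: at line 2 remove [ttian,sghv,iwfwt] add [rhkg,gthin,pfil] -> 8 lines: tnxug voco bmlc rhkg gthin pfil bicgl qqa
Hunk 5: at line 1 remove [bmlc] add [czpje,bwwmv,byqe] -> 10 lines: tnxug voco czpje bwwmv byqe rhkg gthin pfil bicgl qqa
Hunk 6: at line 8 remove [bicgl] add [usxy,jgexs,bvl] -> 12 lines: tnxug voco czpje bwwmv byqe rhkg gthin pfil usxy jgexs bvl qqa
Hunk 7: at line 3 remove [byqe,rhkg,gthin] add [mvtn] -> 10 lines: tnxug voco czpje bwwmv mvtn pfil usxy jgexs bvl qqa
Final line 5: mvtn

Answer: mvtn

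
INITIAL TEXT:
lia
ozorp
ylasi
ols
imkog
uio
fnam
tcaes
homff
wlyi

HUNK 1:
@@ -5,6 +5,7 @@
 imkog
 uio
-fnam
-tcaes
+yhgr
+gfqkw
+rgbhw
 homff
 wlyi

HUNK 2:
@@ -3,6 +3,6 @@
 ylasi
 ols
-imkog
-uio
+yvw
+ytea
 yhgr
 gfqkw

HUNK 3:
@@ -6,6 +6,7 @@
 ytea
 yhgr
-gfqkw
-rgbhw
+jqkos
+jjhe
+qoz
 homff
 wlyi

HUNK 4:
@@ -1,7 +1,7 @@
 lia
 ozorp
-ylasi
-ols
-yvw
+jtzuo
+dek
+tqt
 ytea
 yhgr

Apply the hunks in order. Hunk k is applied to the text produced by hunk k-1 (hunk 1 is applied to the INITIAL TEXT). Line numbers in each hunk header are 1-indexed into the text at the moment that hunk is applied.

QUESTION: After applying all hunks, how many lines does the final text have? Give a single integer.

Hunk 1: at line 5 remove [fnam,tcaes] add [yhgr,gfqkw,rgbhw] -> 11 lines: lia ozorp ylasi ols imkog uio yhgr gfqkw rgbhw homff wlyi
Hunk 2: at line 3 remove [imkog,uio] add [yvw,ytea] -> 11 lines: lia ozorp ylasi ols yvw ytea yhgr gfqkw rgbhw homff wlyi
Hunk 3: at line 6 remove [gfqkw,rgbhw] add [jqkos,jjhe,qoz] -> 12 lines: lia ozorp ylasi ols yvw ytea yhgr jqkos jjhe qoz homff wlyi
Hunk 4: at line 1 remove [ylasi,ols,yvw] add [jtzuo,dek,tqt] -> 12 lines: lia ozorp jtzuo dek tqt ytea yhgr jqkos jjhe qoz homff wlyi
Final line count: 12

Answer: 12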